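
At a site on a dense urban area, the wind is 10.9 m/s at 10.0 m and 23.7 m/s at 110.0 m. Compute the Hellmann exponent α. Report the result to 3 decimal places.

α ≈ 0.324

Power law: V₂/V₁ = (z₂/z₁)^α ⇒ α = ln(V₂/V₁) / ln(z₂/z₁)
α = ln(23.7/10.9) / ln(110.0/10.0) = ln(2.1743) / ln(11.0000)
  = 0.77671 / 2.39790 = 0.32391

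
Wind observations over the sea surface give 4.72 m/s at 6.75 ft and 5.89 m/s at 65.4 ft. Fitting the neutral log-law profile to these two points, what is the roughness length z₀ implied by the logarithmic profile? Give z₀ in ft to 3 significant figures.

Log law: V(z) ∝ ln(z/z₀). With r = V₁/V₂ = 4.72/5.89 = 0.80136,
r · ln(z₂/z₀) = ln(z₁/z₀) ⇒ ln z₀ = (ln z₁ − r·ln z₂)/(1 − r)
ln z₀ = (1.90954 − 0.80136×4.18052) / 0.19864 = -7.2520
z₀ = exp(-7.2520) = 0.0007087 ft

z₀ ≈ 0.000709 ft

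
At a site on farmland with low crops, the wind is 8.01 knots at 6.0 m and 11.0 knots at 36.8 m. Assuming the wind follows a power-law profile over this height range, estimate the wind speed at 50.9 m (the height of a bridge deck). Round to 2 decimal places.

First find α: α = ln(V₂/V₁)/ln(z₂/z₁) = ln(11.0/8.01)/ln(36.8/6.0) = 0.31720/1.81374 = 0.1749
Extrapolate from 36.8 m to 50.9 m: V₃ = 11.0 × (50.9/36.8)^0.1749 = 11.0 × 1.0584 = 11.6420 knots

11.64 knots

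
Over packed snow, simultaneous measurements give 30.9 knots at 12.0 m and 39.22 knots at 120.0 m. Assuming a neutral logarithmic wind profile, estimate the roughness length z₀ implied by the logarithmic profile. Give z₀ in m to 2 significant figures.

z₀ ≈ 0.0023 m

Log law: V(z) ∝ ln(z/z₀). With r = V₁/V₂ = 30.9/39.22 = 0.78786,
r · ln(z₂/z₀) = ln(z₁/z₀) ⇒ ln z₀ = (ln z₁ − r·ln z₂)/(1 − r)
ln z₀ = (2.48491 − 0.78786×4.78749) / 0.21214 = -6.0668
z₀ = exp(-6.0668) = 0.002319 m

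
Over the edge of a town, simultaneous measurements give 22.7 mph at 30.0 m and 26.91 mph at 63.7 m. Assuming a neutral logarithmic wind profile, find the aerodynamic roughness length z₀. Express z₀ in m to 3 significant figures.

Log law: V(z) ∝ ln(z/z₀). With r = V₁/V₂ = 22.7/26.91 = 0.84355,
r · ln(z₂/z₀) = ln(z₁/z₀) ⇒ ln z₀ = (ln z₁ − r·ln z₂)/(1 − r)
ln z₀ = (3.40120 − 0.84355×4.15418) / 0.15645 = -0.6589
z₀ = exp(-0.6589) = 0.5174 m

z₀ ≈ 0.517 m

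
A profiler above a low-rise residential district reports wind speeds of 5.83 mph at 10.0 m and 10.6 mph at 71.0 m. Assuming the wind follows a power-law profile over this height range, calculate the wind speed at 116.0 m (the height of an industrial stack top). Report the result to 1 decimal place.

12.3 mph

First find α: α = ln(V₂/V₁)/ln(z₂/z₁) = ln(10.6/5.83)/ln(71.0/10.0) = 0.59784/1.96009 = 0.3050
Extrapolate from 71.0 m to 116.0 m: V₃ = 10.6 × (116.0/71.0)^0.3050 = 10.6 × 1.1615 = 12.3121 mph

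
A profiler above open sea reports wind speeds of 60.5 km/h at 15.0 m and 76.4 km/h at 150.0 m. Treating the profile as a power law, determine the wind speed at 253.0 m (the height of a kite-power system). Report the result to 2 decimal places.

First find α: α = ln(V₂/V₁)/ln(z₂/z₁) = ln(76.4/60.5)/ln(150.0/15.0) = 0.23334/2.30259 = 0.1013
Extrapolate from 150.0 m to 253.0 m: V₃ = 76.4 × (253.0/150.0)^0.1013 = 76.4 × 1.0544 = 80.5564 km/h

80.56 km/h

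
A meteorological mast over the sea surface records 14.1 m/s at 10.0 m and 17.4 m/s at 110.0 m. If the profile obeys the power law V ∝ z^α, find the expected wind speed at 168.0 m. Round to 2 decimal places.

18.06 m/s

First find α: α = ln(V₂/V₁)/ln(z₂/z₁) = ln(17.4/14.1)/ln(110.0/10.0) = 0.21030/2.39790 = 0.0877
Extrapolate from 110.0 m to 168.0 m: V₃ = 17.4 × (168.0/110.0)^0.0877 = 17.4 × 1.0378 = 18.0584 m/s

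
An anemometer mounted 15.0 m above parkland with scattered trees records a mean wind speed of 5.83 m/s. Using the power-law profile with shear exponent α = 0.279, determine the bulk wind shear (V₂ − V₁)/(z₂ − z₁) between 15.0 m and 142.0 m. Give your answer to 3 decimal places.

0.040 m/s/m

Power law: V₂ = V₁ · (z₂/z₁)^α = 5.83 × (9.4667)^0.279 = 10.9151 m/s
ΔV/Δz = (10.9151 − 5.83)/(142.0 − 15.0) = 5.0851/127.0000 = 0.04004 m/s/m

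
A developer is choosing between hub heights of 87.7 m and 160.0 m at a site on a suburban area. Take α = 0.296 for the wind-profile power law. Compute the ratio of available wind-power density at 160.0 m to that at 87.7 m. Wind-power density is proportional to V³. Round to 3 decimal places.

Speed ratio: V_B/V_A = (z_B/z_A)^α = (160.0/87.7)^0.296 = (1.8244)^0.296 = 1.19479
Power-density ratio: P_B/P_A = (V_B/V_A)³ = (1.19479)³ = 1.70559

1.706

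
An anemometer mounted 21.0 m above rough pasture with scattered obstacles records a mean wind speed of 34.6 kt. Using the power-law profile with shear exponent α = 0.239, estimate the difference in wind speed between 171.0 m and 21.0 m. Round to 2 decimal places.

Power law: V₂ = V₁ · (z₂/z₁)^α = 34.6 × (8.1429)^0.239 = 57.1152 kt
ΔV = 57.1152 − 34.6 = 22.5152 kt

22.52 kt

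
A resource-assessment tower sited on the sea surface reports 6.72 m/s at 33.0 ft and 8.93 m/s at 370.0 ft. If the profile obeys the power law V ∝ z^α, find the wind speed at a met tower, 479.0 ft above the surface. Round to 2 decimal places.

9.21 m/s

First find α: α = ln(V₂/V₁)/ln(z₂/z₁) = ln(8.93/6.72)/ln(370.0/33.0) = 0.28433/2.41700 = 0.1176
Extrapolate from 370.0 ft to 479.0 ft: V₃ = 8.93 × (479.0/370.0)^0.1176 = 8.93 × 1.0308 = 9.2054 m/s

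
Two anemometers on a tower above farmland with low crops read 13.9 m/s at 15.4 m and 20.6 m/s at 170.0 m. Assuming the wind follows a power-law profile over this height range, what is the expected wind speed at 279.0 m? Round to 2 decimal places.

First find α: α = ln(V₂/V₁)/ln(z₂/z₁) = ln(20.6/13.9)/ln(170.0/15.4) = 0.39340/2.40143 = 0.1638
Extrapolate from 170.0 m to 279.0 m: V₃ = 20.6 × (279.0/170.0)^0.1638 = 20.6 × 1.0845 = 22.3416 m/s

22.34 m/s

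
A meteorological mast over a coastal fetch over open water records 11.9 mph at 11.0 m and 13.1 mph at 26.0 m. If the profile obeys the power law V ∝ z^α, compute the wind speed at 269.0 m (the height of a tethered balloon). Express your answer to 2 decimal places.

First find α: α = ln(V₂/V₁)/ln(z₂/z₁) = ln(13.1/11.9)/ln(26.0/11.0) = 0.09607/0.86020 = 0.1117
Extrapolate from 26.0 m to 269.0 m: V₃ = 13.1 × (269.0/26.0)^0.1117 = 13.1 × 1.2982 = 17.0063 mph

17.01 mph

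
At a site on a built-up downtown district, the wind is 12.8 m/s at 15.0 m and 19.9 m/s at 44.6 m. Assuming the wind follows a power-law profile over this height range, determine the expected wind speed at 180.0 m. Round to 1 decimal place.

35.0 m/s

First find α: α = ln(V₂/V₁)/ln(z₂/z₁) = ln(19.9/12.8)/ln(44.6/15.0) = 0.44127/1.08968 = 0.4050
Extrapolate from 44.6 m to 180.0 m: V₃ = 19.9 × (180.0/44.6)^0.4050 = 19.9 × 1.7595 = 35.0132 m/s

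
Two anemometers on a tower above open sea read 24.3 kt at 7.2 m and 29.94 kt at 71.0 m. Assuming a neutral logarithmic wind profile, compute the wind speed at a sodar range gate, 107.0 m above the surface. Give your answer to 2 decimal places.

Log law: V ∝ ln(z/z₀). From the pair, with r = V₁/V₂ = 0.81162,
ln z₀ = (ln z₁ − r·ln z₂)/(1 − r) = (1.9741 − 0.81162×4.2627)/0.18838 = -7.8864 → z₀ = 0.0003758 m
V₃ = V₁ · ln(z₃/z₀)/ln(z₁/z₀) = 24.3 × 12.5592/9.8605 = 30.9508 kt

30.95 kt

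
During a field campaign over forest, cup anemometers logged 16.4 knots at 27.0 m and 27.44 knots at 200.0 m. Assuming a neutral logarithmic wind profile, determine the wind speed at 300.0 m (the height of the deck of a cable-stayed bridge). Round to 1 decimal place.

29.7 knots

Log law: V ∝ ln(z/z₀). From the pair, with r = V₁/V₂ = 0.59767,
ln z₀ = (ln z₁ − r·ln z₂)/(1 − r) = (3.2958 − 0.59767×5.2983)/0.40233 = 0.3211 → z₀ = 1.379 m
V₃ = V₁ · ln(z₃/z₀)/ln(z₁/z₀) = 16.4 × 5.3826/2.9747 = 29.6754 knots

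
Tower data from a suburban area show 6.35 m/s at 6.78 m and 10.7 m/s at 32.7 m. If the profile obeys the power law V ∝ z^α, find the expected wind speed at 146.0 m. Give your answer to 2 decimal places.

First find α: α = ln(V₂/V₁)/ln(z₂/z₁) = ln(10.7/6.35)/ln(32.7/6.78) = 0.52179/1.57340 = 0.3316
Extrapolate from 32.7 m to 146.0 m: V₃ = 10.7 × (146.0/32.7)^0.3316 = 10.7 × 1.6425 = 17.5744 m/s

17.57 m/s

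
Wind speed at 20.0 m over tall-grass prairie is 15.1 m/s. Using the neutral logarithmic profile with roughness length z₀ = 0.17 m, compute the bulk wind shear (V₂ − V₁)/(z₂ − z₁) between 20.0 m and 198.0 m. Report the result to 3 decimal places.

0.041 m/s/m

Log law: V₂ = V₁ · ln(z₂/z₀)/ln(z₁/z₀) = 15.1 × 7.0602/4.7677 = 22.3608 m/s
ΔV/Δz = (22.3608 − 15.1)/(198.0 − 20.0) = 7.2608/178.0000 = 0.04079 m/s/m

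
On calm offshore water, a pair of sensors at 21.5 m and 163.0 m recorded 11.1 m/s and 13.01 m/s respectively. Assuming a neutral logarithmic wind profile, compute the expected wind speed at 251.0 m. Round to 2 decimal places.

13.42 m/s

Log law: V ∝ ln(z/z₀). From the pair, with r = V₁/V₂ = 0.85319,
ln z₀ = (ln z₁ − r·ln z₂)/(1 − r) = (3.0681 − 0.85319×5.0938)/0.14681 = -8.7043 → z₀ = 0.0001659 m
V₃ = V₁ · ln(z₃/z₀)/ln(z₁/z₀) = 11.1 × 14.2298/11.7724 = 13.4170 m/s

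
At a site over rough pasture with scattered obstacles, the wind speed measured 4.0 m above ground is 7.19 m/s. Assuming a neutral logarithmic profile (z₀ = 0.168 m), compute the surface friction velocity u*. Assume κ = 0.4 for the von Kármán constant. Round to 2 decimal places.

u* ≈ 0.91 m/s

Log law: V(z) = (u*/κ) · ln(z/z₀) ⇒ u* = κ · V / ln(z/z₀)
u* = 0.4 × 7.19 / ln(4.0/0.168) = 0.4 × 7.19 / 3.1701
   = 2.8760 / 3.1701 = 0.9072 m/s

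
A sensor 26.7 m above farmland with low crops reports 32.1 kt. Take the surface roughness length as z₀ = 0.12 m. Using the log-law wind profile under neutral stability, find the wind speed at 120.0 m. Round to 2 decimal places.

41.03 kt

Log law: V(z) ∝ ln(z/z₀), so V₂/V₁ = ln(z₂/z₀) / ln(z₁/z₀).
ln(120.0/0.12) = 6.9078, ln(26.7/0.12) = 5.4049
V₂ = 32.1 × 6.9078/5.4049 = 32.1 × 1.2780 = 41.0253 kt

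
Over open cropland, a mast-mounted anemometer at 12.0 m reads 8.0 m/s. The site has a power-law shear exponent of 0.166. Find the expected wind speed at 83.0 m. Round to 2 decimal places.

Power-law profile: V₂ = V₁ · (z₂/z₁)^α
V₂ = 8.0 × (83.0/12.0)^0.166 = 8.0 × (6.9167)^0.166
    = 8.0 × 1.3786 = 11.0284 m/s

11.03 m/s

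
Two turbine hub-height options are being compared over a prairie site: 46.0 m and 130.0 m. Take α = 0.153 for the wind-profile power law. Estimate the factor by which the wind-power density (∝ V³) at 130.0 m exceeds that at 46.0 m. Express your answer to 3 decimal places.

1.611

Speed ratio: V_B/V_A = (z_B/z_A)^α = (130.0/46.0)^0.153 = (2.8261)^0.153 = 1.17228
Power-density ratio: P_B/P_A = (V_B/V_A)³ = (1.17228)³ = 1.61099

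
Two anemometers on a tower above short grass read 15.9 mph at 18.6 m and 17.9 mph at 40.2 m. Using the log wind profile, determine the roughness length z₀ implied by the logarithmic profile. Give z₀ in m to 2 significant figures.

z₀ ≈ 0.041 m

Log law: V(z) ∝ ln(z/z₀). With r = V₁/V₂ = 15.9/17.9 = 0.88827,
r · ln(z₂/z₀) = ln(z₁/z₀) ⇒ ln z₀ = (ln z₁ − r·ln z₂)/(1 − r)
ln z₀ = (2.92316 − 0.88827×3.69387) / 0.11173 = -3.2039
z₀ = exp(-3.2039) = 0.04060 m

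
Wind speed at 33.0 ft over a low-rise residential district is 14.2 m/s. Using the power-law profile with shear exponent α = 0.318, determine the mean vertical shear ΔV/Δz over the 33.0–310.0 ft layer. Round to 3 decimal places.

0.053 m/s/ft

Power law: V₂ = V₁ · (z₂/z₁)^α = 14.2 × (9.3939)^0.318 = 28.9504 m/s
ΔV/Δz = (28.9504 − 14.2)/(310.0 − 33.0) = 14.7504/277.0000 = 0.05325 m/s/ft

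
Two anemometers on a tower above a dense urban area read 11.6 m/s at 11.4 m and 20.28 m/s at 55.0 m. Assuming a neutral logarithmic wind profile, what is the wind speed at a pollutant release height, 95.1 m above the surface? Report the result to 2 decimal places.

23.30 m/s

Log law: V ∝ ln(z/z₀). From the pair, with r = V₁/V₂ = 0.57199,
ln z₀ = (ln z₁ − r·ln z₂)/(1 − r) = (2.4336 − 0.57199×4.0073)/0.42801 = 0.3305 → z₀ = 1.392 m
V₃ = V₁ · ln(z₃/z₀)/ln(z₁/z₀) = 11.6 × 4.2244/2.1031 = 23.3003 m/s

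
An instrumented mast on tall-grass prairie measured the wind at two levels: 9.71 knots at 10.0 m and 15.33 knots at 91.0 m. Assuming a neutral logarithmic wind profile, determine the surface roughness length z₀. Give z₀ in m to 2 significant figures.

Log law: V(z) ∝ ln(z/z₀). With r = V₁/V₂ = 9.71/15.33 = 0.63340,
r · ln(z₂/z₀) = ln(z₁/z₀) ⇒ ln z₀ = (ln z₁ − r·ln z₂)/(1 − r)
ln z₀ = (2.30259 − 0.63340×4.51086) / 0.36660 = -1.5128
z₀ = exp(-1.5128) = 0.2203 m

z₀ ≈ 0.22 m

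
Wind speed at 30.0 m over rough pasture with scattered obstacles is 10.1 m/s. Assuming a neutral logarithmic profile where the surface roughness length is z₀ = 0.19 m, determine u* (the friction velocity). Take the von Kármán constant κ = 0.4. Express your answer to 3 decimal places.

u* ≈ 0.798 m/s

Log law: V(z) = (u*/κ) · ln(z/z₀) ⇒ u* = κ · V / ln(z/z₀)
u* = 0.4 × 10.1 / ln(30.0/0.19) = 0.4 × 10.1 / 5.0619
   = 4.0400 / 5.0619 = 0.7981 m/s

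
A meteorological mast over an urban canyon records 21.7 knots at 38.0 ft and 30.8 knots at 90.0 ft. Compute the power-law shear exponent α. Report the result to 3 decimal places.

Power law: V₂/V₁ = (z₂/z₁)^α ⇒ α = ln(V₂/V₁) / ln(z₂/z₁)
α = ln(30.8/21.7) / ln(90.0/38.0) = ln(1.4194) / ln(2.3684)
  = 0.35020 / 0.86222 = 0.40616

α ≈ 0.406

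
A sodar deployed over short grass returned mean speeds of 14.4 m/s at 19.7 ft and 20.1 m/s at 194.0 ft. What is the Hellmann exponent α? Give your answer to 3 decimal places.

Power law: V₂/V₁ = (z₂/z₁)^α ⇒ α = ln(V₂/V₁) / ln(z₂/z₁)
α = ln(20.1/14.4) / ln(194.0/19.7) = ln(1.3958) / ln(9.8477)
  = 0.33349 / 2.28724 = 0.14581

α ≈ 0.146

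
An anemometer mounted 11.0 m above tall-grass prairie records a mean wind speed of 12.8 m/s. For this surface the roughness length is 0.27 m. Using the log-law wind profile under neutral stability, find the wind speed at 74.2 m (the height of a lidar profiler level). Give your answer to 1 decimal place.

19.4 m/s

Log law: V(z) ∝ ln(z/z₀), so V₂/V₁ = ln(z₂/z₀) / ln(z₁/z₀).
ln(74.2/0.27) = 5.6161, ln(11.0/0.27) = 3.7072
V₂ = 12.8 × 5.6161/3.7072 = 12.8 × 1.5149 = 19.3908 m/s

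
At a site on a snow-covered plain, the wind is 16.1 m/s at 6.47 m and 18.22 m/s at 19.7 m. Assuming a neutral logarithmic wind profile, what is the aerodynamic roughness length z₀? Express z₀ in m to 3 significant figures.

z₀ ≈ 0.00138 m

Log law: V(z) ∝ ln(z/z₀). With r = V₁/V₂ = 16.1/18.22 = 0.88364,
r · ln(z₂/z₀) = ln(z₁/z₀) ⇒ ln z₀ = (ln z₁ − r·ln z₂)/(1 − r)
ln z₀ = (1.86718 − 0.88364×2.98062) / 0.11636 = -6.5887
z₀ = exp(-6.5887) = 0.001376 m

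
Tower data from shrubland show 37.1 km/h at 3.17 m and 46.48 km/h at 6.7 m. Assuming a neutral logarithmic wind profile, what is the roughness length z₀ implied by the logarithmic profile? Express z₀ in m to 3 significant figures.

Log law: V(z) ∝ ln(z/z₀). With r = V₁/V₂ = 37.1/46.48 = 0.79819,
r · ln(z₂/z₀) = ln(z₁/z₀) ⇒ ln z₀ = (ln z₁ − r·ln z₂)/(1 − r)
ln z₀ = (1.15373 − 0.79819×1.90211) / 0.20181 = -1.8063
z₀ = exp(-1.8063) = 0.1643 m

z₀ ≈ 0.164 m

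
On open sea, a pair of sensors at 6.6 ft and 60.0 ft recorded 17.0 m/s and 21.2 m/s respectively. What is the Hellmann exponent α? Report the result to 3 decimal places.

Power law: V₂/V₁ = (z₂/z₁)^α ⇒ α = ln(V₂/V₁) / ln(z₂/z₁)
α = ln(21.2/17.0) / ln(60.0/6.6) = ln(1.2471) / ln(9.0909)
  = 0.22079 / 2.20727 = 0.10003

α ≈ 0.100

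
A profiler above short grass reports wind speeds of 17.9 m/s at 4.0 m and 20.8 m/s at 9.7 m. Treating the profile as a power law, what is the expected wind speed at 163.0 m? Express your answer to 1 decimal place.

First find α: α = ln(V₂/V₁)/ln(z₂/z₁) = ln(20.8/17.9)/ln(9.7/4.0) = 0.15015/0.88583 = 0.1695
Extrapolate from 9.7 m to 163.0 m: V₃ = 20.8 × (163.0/9.7)^0.1695 = 20.8 × 1.6133 = 33.5565 m/s

33.6 m/s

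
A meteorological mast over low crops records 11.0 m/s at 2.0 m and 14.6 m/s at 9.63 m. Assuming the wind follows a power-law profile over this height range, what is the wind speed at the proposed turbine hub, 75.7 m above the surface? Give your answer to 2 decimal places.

First find α: α = ln(V₂/V₁)/ln(z₂/z₁) = ln(14.6/11.0)/ln(9.63/2.0) = 0.28313/1.57174 = 0.1801
Extrapolate from 9.63 m to 75.7 m: V₃ = 14.6 × (75.7/9.63)^0.1801 = 14.6 × 1.4498 = 21.1670 m/s

21.17 m/s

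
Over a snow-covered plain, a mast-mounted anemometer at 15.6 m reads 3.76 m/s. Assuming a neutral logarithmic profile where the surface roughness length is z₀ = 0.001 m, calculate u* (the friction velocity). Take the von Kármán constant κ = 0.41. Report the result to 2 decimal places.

u* ≈ 0.16 m/s

Log law: V(z) = (u*/κ) · ln(z/z₀) ⇒ u* = κ · V / ln(z/z₀)
u* = 0.41 × 3.76 / ln(15.6/0.001) = 0.41 × 3.76 / 9.6550
   = 1.5416 / 9.6550 = 0.1597 m/s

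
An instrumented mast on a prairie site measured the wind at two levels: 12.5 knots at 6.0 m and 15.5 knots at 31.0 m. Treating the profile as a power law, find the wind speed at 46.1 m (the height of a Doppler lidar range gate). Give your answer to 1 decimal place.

16.3 knots

First find α: α = ln(V₂/V₁)/ln(z₂/z₁) = ln(15.5/12.5)/ln(31.0/6.0) = 0.21511/1.64223 = 0.1310
Extrapolate from 31.0 m to 46.1 m: V₃ = 15.5 × (46.1/31.0)^0.1310 = 15.5 × 1.0534 = 16.3270 knots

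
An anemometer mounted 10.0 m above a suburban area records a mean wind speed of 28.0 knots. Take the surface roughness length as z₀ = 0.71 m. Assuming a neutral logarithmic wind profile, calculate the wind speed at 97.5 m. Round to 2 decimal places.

52.11 knots

Log law: V(z) ∝ ln(z/z₀), so V₂/V₁ = ln(z₂/z₀) / ln(z₁/z₀).
ln(97.5/0.71) = 4.9223, ln(10.0/0.71) = 2.6451
V₂ = 28.0 × 4.9223/2.6451 = 28.0 × 1.8609 = 52.1065 knots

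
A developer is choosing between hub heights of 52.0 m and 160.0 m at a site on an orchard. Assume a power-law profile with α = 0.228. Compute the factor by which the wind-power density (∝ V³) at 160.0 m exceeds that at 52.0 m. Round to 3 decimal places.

Speed ratio: V_B/V_A = (z_B/z_A)^α = (160.0/52.0)^0.228 = (3.0769)^0.228 = 1.29208
Power-density ratio: P_B/P_A = (V_B/V_A)³ = (1.29208)³ = 2.15711

2.157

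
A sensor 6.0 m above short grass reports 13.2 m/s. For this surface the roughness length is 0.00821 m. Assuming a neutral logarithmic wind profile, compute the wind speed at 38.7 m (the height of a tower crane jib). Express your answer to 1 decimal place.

16.9 m/s

Log law: V(z) ∝ ln(z/z₀), so V₂/V₁ = ln(z₂/z₀) / ln(z₁/z₀).
ln(38.7/0.00821) = 8.4582, ln(6.0/0.00821) = 6.5942
V₂ = 13.2 × 8.4582/6.5942 = 13.2 × 1.2827 = 16.9315 m/s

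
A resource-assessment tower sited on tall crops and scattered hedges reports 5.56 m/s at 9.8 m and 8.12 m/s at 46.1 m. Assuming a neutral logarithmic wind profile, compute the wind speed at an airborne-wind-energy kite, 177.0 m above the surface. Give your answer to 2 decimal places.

Log law: V ∝ ln(z/z₀). From the pair, with r = V₁/V₂ = 0.68473,
ln z₀ = (ln z₁ − r·ln z₂)/(1 − r) = (2.2824 − 0.68473×3.8308)/0.31527 = -1.0806 → z₀ = 0.3394 m
V₃ = V₁ · ln(z₃/z₀)/ln(z₁/z₀) = 5.56 × 6.2568/3.3630 = 10.3442 m/s

10.34 m/s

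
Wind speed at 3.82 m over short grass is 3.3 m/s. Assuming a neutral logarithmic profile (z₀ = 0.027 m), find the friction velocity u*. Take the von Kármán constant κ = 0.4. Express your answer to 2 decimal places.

Log law: V(z) = (u*/κ) · ln(z/z₀) ⇒ u* = κ · V / ln(z/z₀)
u* = 0.4 × 3.3 / ln(3.82/0.027) = 0.4 × 3.3 / 4.9522
   = 1.3200 / 4.9522 = 0.2665 m/s

u* ≈ 0.27 m/s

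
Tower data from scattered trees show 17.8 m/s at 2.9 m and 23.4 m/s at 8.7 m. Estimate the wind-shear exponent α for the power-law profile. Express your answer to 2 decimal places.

Power law: V₂/V₁ = (z₂/z₁)^α ⇒ α = ln(V₂/V₁) / ln(z₂/z₁)
α = ln(23.4/17.8) / ln(8.7/2.9) = ln(1.3146) / ln(3.0000)
  = 0.27354 / 1.09861 = 0.24898

α ≈ 0.25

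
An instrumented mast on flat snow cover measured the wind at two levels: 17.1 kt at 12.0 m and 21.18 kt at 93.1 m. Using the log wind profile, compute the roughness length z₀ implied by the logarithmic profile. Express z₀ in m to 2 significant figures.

Log law: V(z) ∝ ln(z/z₀). With r = V₁/V₂ = 17.1/21.18 = 0.80737,
r · ln(z₂/z₀) = ln(z₁/z₀) ⇒ ln z₀ = (ln z₁ − r·ln z₂)/(1 − r)
ln z₀ = (2.48491 − 0.80737×4.53367) / 0.19263 = -6.1018
z₀ = exp(-6.1018) = 0.002239 m

z₀ ≈ 0.0022 m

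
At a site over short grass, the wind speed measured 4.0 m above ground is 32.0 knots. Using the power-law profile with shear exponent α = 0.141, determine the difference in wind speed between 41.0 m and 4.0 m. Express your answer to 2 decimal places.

12.43 knots

Power law: V₂ = V₁ · (z₂/z₁)^α = 32.0 × (10.2500)^0.141 = 44.4285 knots
ΔV = 44.4285 − 32.0 = 12.4285 knots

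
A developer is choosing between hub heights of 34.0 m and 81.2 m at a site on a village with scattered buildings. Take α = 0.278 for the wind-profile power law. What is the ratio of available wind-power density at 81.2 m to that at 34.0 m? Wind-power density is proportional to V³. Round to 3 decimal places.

Speed ratio: V_B/V_A = (z_B/z_A)^α = (81.2/34.0)^0.278 = (2.3882)^0.278 = 1.27381
Power-density ratio: P_B/P_A = (V_B/V_A)³ = (1.27381)³ = 2.06688

2.067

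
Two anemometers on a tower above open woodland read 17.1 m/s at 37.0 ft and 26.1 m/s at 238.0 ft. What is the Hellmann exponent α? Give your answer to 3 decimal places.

Power law: V₂/V₁ = (z₂/z₁)^α ⇒ α = ln(V₂/V₁) / ln(z₂/z₁)
α = ln(26.1/17.1) / ln(238.0/37.0) = ln(1.5263) / ln(6.4324)
  = 0.42286 / 1.86135 = 0.22718

α ≈ 0.227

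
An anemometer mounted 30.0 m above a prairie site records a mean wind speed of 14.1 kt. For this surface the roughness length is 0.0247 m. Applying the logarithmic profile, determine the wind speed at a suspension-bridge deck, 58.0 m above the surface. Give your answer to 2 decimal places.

15.41 kt

Log law: V(z) ∝ ln(z/z₀), so V₂/V₁ = ln(z₂/z₀) / ln(z₁/z₀).
ln(58.0/0.0247) = 7.7614, ln(30.0/0.0247) = 7.1021
V₂ = 14.1 × 7.7614/7.1021 = 14.1 × 1.0928 = 15.4088 kt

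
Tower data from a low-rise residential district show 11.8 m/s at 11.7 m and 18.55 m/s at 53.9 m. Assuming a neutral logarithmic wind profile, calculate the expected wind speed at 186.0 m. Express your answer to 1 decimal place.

Log law: V ∝ ln(z/z₀). From the pair, with r = V₁/V₂ = 0.63612,
ln z₀ = (ln z₁ − r·ln z₂)/(1 − r) = (2.4596 − 0.63612×3.9871)/0.36388 = -0.2108 → z₀ = 0.8100 m
V₃ = V₁ · ln(z₃/z₀)/ln(z₁/z₀) = 11.8 × 5.4365/2.6704 = 24.0233 m/s

24.0 m/s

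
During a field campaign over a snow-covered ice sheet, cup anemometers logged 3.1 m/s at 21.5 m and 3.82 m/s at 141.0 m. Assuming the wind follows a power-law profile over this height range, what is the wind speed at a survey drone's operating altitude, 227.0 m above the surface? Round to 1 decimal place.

First find α: α = ln(V₂/V₁)/ln(z₂/z₁) = ln(3.82/3.1)/ln(141.0/21.5) = 0.20885/1.88071 = 0.1110
Extrapolate from 141.0 m to 227.0 m: V₃ = 3.82 × (227.0/141.0)^0.1110 = 3.82 × 1.0543 = 4.0274 m/s

4.0 m/s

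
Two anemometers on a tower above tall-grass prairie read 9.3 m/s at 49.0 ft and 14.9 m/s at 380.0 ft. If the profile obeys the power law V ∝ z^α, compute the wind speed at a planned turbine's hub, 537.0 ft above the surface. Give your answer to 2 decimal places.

First find α: α = ln(V₂/V₁)/ln(z₂/z₁) = ln(14.9/9.3)/ln(380.0/49.0) = 0.47135/2.04835 = 0.2301
Extrapolate from 380.0 ft to 537.0 ft: V₃ = 14.9 × (537.0/380.0)^0.2301 = 14.9 × 1.0828 = 16.1342 m/s

16.13 m/s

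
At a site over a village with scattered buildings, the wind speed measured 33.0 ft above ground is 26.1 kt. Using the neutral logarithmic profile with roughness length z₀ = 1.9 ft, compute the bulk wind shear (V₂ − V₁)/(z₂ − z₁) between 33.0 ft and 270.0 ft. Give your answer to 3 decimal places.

0.081 kt/ft

Log law: V₂ = V₁ · ln(z₂/z₀)/ln(z₁/z₀) = 26.1 × 4.9566/2.8547 = 45.3177 kt
ΔV/Δz = (45.3177 − 26.1)/(270.0 − 33.0) = 19.2177/237.0000 = 0.08109 kt/ft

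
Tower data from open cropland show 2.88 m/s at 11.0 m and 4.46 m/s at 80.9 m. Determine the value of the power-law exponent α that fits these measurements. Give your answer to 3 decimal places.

α ≈ 0.219

Power law: V₂/V₁ = (z₂/z₁)^α ⇒ α = ln(V₂/V₁) / ln(z₂/z₁)
α = ln(4.46/2.88) / ln(80.9/11.0) = ln(1.5486) / ln(7.3545)
  = 0.43736 / 1.99532 = 0.21919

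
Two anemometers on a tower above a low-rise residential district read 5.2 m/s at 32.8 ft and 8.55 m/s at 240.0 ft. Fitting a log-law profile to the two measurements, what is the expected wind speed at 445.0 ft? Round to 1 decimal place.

9.6 m/s

Log law: V ∝ ln(z/z₀). From the pair, with r = V₁/V₂ = 0.60819,
ln z₀ = (ln z₁ − r·ln z₂)/(1 − r) = (3.4904 − 0.60819×5.4806)/0.39181 = 0.4011 → z₀ = 1.494 ft
V₃ = V₁ · ln(z₃/z₀)/ln(z₁/z₀) = 5.2 × 5.6969/3.0893 = 9.5893 m/s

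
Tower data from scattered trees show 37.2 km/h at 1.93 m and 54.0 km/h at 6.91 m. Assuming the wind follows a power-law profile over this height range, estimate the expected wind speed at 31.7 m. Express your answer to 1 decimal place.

First find α: α = ln(V₂/V₁)/ln(z₂/z₁) = ln(54.0/37.2)/ln(6.91/1.93) = 0.37268/1.27545 = 0.2922
Extrapolate from 6.91 m to 31.7 m: V₃ = 54.0 × (31.7/6.91)^0.2922 = 54.0 × 1.5607 = 84.2756 km/h

84.3 km/h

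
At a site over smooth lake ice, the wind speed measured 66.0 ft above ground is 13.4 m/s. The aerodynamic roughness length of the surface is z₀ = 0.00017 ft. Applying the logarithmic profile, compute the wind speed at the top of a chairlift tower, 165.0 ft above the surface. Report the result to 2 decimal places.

14.35 m/s

Log law: V(z) ∝ ln(z/z₀), so V₂/V₁ = ln(z₂/z₀) / ln(z₁/z₀).
ln(165.0/0.00017) = 13.7857, ln(66.0/0.00017) = 12.8694
V₂ = 13.4 × 13.7857/12.8694 = 13.4 × 1.0712 = 14.3541 m/s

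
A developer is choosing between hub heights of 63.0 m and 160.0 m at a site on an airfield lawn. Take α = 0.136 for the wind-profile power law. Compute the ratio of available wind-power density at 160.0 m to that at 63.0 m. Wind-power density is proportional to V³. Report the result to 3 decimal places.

1.463

Speed ratio: V_B/V_A = (z_B/z_A)^α = (160.0/63.0)^0.136 = (2.5397)^0.136 = 1.13514
Power-density ratio: P_B/P_A = (V_B/V_A)³ = (1.13514)³ = 1.46268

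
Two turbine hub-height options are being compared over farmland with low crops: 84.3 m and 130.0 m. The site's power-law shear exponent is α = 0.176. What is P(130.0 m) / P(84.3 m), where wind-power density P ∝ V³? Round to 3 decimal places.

1.257

Speed ratio: V_B/V_A = (z_B/z_A)^α = (130.0/84.3)^0.176 = (1.5421)^0.176 = 1.07922
Power-density ratio: P_B/P_A = (V_B/V_A)³ = (1.07922)³ = 1.25697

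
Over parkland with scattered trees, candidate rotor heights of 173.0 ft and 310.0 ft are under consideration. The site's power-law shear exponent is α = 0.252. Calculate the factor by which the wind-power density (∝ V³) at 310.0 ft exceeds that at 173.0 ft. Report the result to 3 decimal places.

Speed ratio: V_B/V_A = (z_B/z_A)^α = (310.0/173.0)^0.252 = (1.7919)^0.252 = 1.15834
Power-density ratio: P_B/P_A = (V_B/V_A)³ = (1.15834)³ = 1.55420

1.554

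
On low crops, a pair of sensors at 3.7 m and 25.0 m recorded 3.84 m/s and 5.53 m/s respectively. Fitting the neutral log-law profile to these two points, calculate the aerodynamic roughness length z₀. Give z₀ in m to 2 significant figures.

z₀ ≈ 0.048 m

Log law: V(z) ∝ ln(z/z₀). With r = V₁/V₂ = 3.84/5.53 = 0.69439,
r · ln(z₂/z₀) = ln(z₁/z₀) ⇒ ln z₀ = (ln z₁ − r·ln z₂)/(1 − r)
ln z₀ = (1.30833 − 0.69439×3.21888) / 0.30561 = -3.0328
z₀ = exp(-3.0328) = 0.04818 m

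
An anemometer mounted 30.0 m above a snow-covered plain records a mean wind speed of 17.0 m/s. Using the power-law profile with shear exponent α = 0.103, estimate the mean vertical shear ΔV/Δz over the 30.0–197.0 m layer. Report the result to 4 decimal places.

Power law: V₂ = V₁ · (z₂/z₁)^α = 17.0 × (6.5667)^0.103 = 20.6365 m/s
ΔV/Δz = (20.6365 − 17.0)/(197.0 − 30.0) = 3.6365/167.0000 = 0.02178 m/s/m

0.0218 m/s/m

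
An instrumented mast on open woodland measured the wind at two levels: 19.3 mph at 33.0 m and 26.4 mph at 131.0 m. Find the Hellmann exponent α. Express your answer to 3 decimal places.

Power law: V₂/V₁ = (z₂/z₁)^α ⇒ α = ln(V₂/V₁) / ln(z₂/z₁)
α = ln(26.4/19.3) / ln(131.0/33.0) = ln(1.3679) / ln(3.9697)
  = 0.31326 / 1.37869 = 0.22721

α ≈ 0.227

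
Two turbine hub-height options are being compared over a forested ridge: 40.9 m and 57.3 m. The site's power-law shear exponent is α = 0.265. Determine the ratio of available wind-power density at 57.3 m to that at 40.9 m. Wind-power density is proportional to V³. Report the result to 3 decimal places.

Speed ratio: V_B/V_A = (z_B/z_A)^α = (57.3/40.9)^0.265 = (1.4010)^0.265 = 1.09346
Power-density ratio: P_B/P_A = (V_B/V_A)³ = (1.09346)³ = 1.30741

1.307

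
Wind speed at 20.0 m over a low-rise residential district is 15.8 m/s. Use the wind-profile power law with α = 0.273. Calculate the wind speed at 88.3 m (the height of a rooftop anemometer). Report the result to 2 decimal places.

Power-law profile: V₂ = V₁ · (z₂/z₁)^α
V₂ = 15.8 × (88.3/20.0)^0.273 = 15.8 × (4.4150)^0.273
    = 15.8 × 1.4999 = 23.6986 m/s

23.70 m/s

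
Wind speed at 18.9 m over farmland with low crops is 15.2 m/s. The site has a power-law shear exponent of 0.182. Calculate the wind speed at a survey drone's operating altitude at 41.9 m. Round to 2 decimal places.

17.57 m/s

Power-law profile: V₂ = V₁ · (z₂/z₁)^α
V₂ = 15.2 × (41.9/18.9)^0.182 = 15.2 × (2.2169)^0.182
    = 15.2 × 1.1559 = 17.5699 m/s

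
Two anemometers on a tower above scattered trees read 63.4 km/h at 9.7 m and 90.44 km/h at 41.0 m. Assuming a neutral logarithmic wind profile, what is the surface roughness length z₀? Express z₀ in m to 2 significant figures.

Log law: V(z) ∝ ln(z/z₀). With r = V₁/V₂ = 63.4/90.44 = 0.70102,
r · ln(z₂/z₀) = ln(z₁/z₀) ⇒ ln z₀ = (ln z₁ − r·ln z₂)/(1 − r)
ln z₀ = (2.27213 − 0.70102×3.71357) / 0.29898 = -1.1076
z₀ = exp(-1.1076) = 0.3304 m

z₀ ≈ 0.33 m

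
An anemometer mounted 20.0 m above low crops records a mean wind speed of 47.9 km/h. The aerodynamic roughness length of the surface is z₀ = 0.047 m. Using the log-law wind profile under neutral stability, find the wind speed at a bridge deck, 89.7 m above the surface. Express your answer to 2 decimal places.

Log law: V(z) ∝ ln(z/z₀), so V₂/V₁ = ln(z₂/z₀) / ln(z₁/z₀).
ln(89.7/0.047) = 7.5541, ln(20.0/0.047) = 6.0533
V₂ = 47.9 × 7.5541/6.0533 = 47.9 × 1.2479 = 59.7753 km/h

59.78 km/h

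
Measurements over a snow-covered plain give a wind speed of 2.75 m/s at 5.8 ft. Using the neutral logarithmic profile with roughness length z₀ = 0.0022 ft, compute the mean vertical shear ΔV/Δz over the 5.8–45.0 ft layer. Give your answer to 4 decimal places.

Log law: V₂ = V₁ · ln(z₂/z₀)/ln(z₁/z₀) = 2.75 × 9.9260/7.8772 = 3.4653 m/s
ΔV/Δz = (3.4653 − 2.75)/(45.0 − 5.8) = 0.7153/39.2000 = 0.01825 m/s/ft

0.0182 m/s/ft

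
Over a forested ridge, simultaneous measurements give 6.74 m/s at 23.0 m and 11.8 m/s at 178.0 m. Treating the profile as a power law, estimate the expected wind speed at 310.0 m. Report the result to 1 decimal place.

13.7 m/s

First find α: α = ln(V₂/V₁)/ln(z₂/z₁) = ln(11.8/6.74)/ln(178.0/23.0) = 0.56004/2.04629 = 0.2737
Extrapolate from 178.0 m to 310.0 m: V₃ = 11.8 × (310.0/178.0)^0.2737 = 11.8 × 1.1640 = 13.7349 m/s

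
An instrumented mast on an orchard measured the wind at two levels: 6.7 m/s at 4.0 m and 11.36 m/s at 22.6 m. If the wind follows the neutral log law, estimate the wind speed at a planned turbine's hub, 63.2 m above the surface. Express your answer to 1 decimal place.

14.1 m/s

Log law: V ∝ ln(z/z₀). From the pair, with r = V₁/V₂ = 0.58979,
ln z₀ = (ln z₁ − r·ln z₂)/(1 − r) = (1.3863 − 0.58979×3.1179)/0.41021 = -1.1034 → z₀ = 0.3317 m
V₃ = V₁ · ln(z₃/z₀)/ln(z₁/z₀) = 6.7 × 5.2497/2.4897 = 14.1274 m/s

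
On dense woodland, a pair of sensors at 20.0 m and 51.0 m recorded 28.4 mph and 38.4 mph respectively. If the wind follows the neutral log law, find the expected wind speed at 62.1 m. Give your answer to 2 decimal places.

40.50 mph

Log law: V ∝ ln(z/z₀). From the pair, with r = V₁/V₂ = 0.73958,
ln z₀ = (ln z₁ − r·ln z₂)/(1 − r) = (2.9957 − 0.73958×3.9318)/0.26042 = 0.3372 → z₀ = 1.401 m
V₃ = V₁ · ln(z₃/z₀)/ln(z₁/z₀) = 28.4 × 3.7915/2.6585 = 40.5036 mph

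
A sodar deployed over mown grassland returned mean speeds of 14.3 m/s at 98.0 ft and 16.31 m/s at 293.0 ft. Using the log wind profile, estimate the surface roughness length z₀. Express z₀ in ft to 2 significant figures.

Log law: V(z) ∝ ln(z/z₀). With r = V₁/V₂ = 14.3/16.31 = 0.87676,
r · ln(z₂/z₀) = ln(z₁/z₀) ⇒ ln z₀ = (ln z₁ − r·ln z₂)/(1 − r)
ln z₀ = (4.58497 − 0.87676×5.68017) / 0.12324 = -3.2068
z₀ = exp(-3.2068) = 0.04049 ft

z₀ ≈ 0.040 ft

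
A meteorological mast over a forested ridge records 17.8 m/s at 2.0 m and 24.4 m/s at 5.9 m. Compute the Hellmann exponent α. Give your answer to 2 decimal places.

Power law: V₂/V₁ = (z₂/z₁)^α ⇒ α = ln(V₂/V₁) / ln(z₂/z₁)
α = ln(24.4/17.8) / ln(5.9/2.0) = ln(1.3708) / ln(2.9500)
  = 0.31538 / 1.08181 = 0.29154

α ≈ 0.29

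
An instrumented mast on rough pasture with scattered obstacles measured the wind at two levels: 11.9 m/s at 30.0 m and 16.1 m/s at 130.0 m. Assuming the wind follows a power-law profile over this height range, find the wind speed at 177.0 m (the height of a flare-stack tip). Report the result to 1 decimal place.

First find α: α = ln(V₂/V₁)/ln(z₂/z₁) = ln(16.1/11.9)/ln(130.0/30.0) = 0.30228/1.46634 = 0.2061
Extrapolate from 130.0 m to 177.0 m: V₃ = 16.1 × (177.0/130.0)^0.2061 = 16.1 × 1.0657 = 17.1576 m/s

17.2 m/s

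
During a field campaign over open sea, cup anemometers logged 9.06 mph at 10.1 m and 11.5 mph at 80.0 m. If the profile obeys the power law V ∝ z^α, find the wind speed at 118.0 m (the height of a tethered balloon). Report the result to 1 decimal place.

12.0 mph

First find α: α = ln(V₂/V₁)/ln(z₂/z₁) = ln(11.5/9.06)/ln(80.0/10.1) = 0.23848/2.06949 = 0.1152
Extrapolate from 80.0 m to 118.0 m: V₃ = 11.5 × (118.0/80.0)^0.1152 = 11.5 × 1.0458 = 12.0268 mph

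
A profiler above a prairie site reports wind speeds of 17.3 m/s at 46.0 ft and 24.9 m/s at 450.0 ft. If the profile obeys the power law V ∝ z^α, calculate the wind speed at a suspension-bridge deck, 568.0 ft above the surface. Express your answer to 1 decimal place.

First find α: α = ln(V₂/V₁)/ln(z₂/z₁) = ln(24.9/17.3)/ln(450.0/46.0) = 0.36416/2.28061 = 0.1597
Extrapolate from 450.0 ft to 568.0 ft: V₃ = 24.9 × (568.0/450.0)^0.1597 = 24.9 × 1.0379 = 25.8433 m/s

25.8 m/s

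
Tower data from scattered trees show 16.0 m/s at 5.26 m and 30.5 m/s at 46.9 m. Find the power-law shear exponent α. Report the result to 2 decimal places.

Power law: V₂/V₁ = (z₂/z₁)^α ⇒ α = ln(V₂/V₁) / ln(z₂/z₁)
α = ln(30.5/16.0) / ln(46.9/5.26) = ln(1.9062) / ln(8.9163)
  = 0.64514 / 2.18789 = 0.29487

α ≈ 0.29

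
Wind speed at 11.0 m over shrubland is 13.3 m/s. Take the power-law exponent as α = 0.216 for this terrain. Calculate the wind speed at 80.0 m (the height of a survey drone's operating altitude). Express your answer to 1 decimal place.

Power-law profile: V₂ = V₁ · (z₂/z₁)^α
V₂ = 13.3 × (80.0/11.0)^0.216 = 13.3 × (7.2727)^0.216
    = 13.3 × 1.5351 = 20.4164 m/s

20.4 m/s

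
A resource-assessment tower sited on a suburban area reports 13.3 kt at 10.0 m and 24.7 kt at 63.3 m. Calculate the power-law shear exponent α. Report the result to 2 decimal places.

α ≈ 0.34

Power law: V₂/V₁ = (z₂/z₁)^α ⇒ α = ln(V₂/V₁) / ln(z₂/z₁)
α = ln(24.7/13.3) / ln(63.3/10.0) = ln(1.8571) / ln(6.3300)
  = 0.61904 / 1.84530 = 0.33547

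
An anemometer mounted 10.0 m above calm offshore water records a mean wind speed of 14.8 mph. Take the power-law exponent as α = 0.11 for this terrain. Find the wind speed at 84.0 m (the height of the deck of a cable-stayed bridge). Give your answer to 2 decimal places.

Power-law profile: V₂ = V₁ · (z₂/z₁)^α
V₂ = 14.8 × (84.0/10.0)^0.11 = 14.8 × (8.4000)^0.11
    = 14.8 × 1.2638 = 18.7039 mph

18.70 mph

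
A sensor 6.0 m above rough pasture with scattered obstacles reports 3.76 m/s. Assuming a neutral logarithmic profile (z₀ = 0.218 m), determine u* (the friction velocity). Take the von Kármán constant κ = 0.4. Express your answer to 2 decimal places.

u* ≈ 0.45 m/s

Log law: V(z) = (u*/κ) · ln(z/z₀) ⇒ u* = κ · V / ln(z/z₀)
u* = 0.4 × 3.76 / ln(6.0/0.218) = 0.4 × 3.76 / 3.3150
   = 1.5040 / 3.3150 = 0.4537 m/s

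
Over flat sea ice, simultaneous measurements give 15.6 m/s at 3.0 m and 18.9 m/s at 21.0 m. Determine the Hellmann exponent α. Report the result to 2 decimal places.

α ≈ 0.10

Power law: V₂/V₁ = (z₂/z₁)^α ⇒ α = ln(V₂/V₁) / ln(z₂/z₁)
α = ln(18.9/15.6) / ln(21.0/3.0) = ln(1.2115) / ln(7.0000)
  = 0.19189 / 1.94591 = 0.09861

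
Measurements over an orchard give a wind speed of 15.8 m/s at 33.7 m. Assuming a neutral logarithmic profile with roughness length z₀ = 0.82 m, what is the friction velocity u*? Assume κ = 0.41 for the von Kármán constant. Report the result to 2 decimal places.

Log law: V(z) = (u*/κ) · ln(z/z₀) ⇒ u* = κ · V / ln(z/z₀)
u* = 0.41 × 15.8 / ln(33.7/0.82) = 0.41 × 15.8 / 3.7159
   = 6.4780 / 3.7159 = 1.7433 m/s

u* ≈ 1.74 m/s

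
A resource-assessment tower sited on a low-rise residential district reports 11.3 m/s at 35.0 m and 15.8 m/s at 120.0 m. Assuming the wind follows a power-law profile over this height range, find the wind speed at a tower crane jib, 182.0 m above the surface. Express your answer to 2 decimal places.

First find α: α = ln(V₂/V₁)/ln(z₂/z₁) = ln(15.8/11.3)/ln(120.0/35.0) = 0.33521/1.23214 = 0.2721
Extrapolate from 120.0 m to 182.0 m: V₃ = 15.8 × (182.0/120.0)^0.2721 = 15.8 × 1.1200 = 17.6957 m/s

17.70 m/s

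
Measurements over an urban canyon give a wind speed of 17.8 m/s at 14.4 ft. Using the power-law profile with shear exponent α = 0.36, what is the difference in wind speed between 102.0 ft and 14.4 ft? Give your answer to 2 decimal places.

18.22 m/s

Power law: V₂ = V₁ · (z₂/z₁)^α = 17.8 × (7.0833)^0.36 = 36.0168 m/s
ΔV = 36.0168 − 17.8 = 18.2168 m/s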